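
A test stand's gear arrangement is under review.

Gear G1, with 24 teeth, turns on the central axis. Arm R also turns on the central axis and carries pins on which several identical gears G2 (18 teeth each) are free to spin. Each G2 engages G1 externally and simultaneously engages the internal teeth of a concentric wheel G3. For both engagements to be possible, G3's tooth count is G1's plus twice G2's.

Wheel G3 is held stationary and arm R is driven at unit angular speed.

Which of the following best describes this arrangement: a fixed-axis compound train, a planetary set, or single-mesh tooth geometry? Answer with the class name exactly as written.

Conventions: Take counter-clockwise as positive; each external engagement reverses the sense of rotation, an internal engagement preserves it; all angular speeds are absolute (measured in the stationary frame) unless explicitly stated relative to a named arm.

planetary set (24T centre, 18T on arm, 60T internal) — Willis relation
classification: planetary set

planetary set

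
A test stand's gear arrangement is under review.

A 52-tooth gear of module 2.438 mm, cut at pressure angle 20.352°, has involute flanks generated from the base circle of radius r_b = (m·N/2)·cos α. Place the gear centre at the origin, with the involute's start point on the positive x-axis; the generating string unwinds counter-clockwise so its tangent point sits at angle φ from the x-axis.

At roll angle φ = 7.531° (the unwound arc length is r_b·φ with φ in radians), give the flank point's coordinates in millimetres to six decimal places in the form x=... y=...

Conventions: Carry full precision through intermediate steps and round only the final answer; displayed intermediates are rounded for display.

x=59.942089 y=0.044909

single-mesh involute tooth geometry (52T wheel at module 2.438)
pitch radius r_p = m·N/2 = 2.438·52/2 = 63.388000
base radius r_b = r_p·cos α = 63.388000·cos 20.352° = 59.430920
roll angle φ = 7.531° = 0.13144075 rad
x = r_b·(cos φ + φ·sin φ) = 59.942089
y = r_b·(sin φ − φ·cos φ) = 0.044909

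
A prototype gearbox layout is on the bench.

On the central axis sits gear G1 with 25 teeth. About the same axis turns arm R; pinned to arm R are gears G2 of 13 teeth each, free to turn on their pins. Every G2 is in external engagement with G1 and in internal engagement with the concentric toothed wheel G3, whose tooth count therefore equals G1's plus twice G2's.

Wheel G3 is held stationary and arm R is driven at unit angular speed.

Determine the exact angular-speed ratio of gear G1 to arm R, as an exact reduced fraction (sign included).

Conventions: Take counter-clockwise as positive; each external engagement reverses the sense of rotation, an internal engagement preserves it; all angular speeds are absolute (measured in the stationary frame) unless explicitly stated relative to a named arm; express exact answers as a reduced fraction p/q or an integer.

76/25

recognized (axles ride arm R): planetary set, 25/13/51 teeth
ring teeth: 25 + 2·13 = 51
25(ω_sun−ω_arm) = −51(ω_ring−ω_arm),  ω_ring = 0, ω_arm = 1
ω_sun = 1 − (51/25)(0−1) = 76/25
ω_out/ω_in = 76/25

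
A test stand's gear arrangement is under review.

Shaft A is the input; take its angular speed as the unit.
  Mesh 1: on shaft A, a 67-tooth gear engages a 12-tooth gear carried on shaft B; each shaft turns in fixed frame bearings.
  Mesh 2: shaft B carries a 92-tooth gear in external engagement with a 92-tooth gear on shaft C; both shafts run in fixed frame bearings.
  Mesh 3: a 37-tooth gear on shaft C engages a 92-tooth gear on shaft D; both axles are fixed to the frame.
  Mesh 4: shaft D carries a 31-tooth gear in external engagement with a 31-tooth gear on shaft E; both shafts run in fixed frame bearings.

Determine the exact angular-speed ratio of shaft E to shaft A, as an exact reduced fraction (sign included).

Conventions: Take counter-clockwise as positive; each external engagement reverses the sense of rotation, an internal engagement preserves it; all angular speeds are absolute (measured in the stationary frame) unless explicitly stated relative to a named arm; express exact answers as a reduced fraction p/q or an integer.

2479/1104

class = fixed-axis compound train [4 meshes; 4 ratios multiply, 4 sense flips]
mesh 1 [67T→12T]: running ratio 67/12, sense −
mesh 2 [92T→92T]: running ratio 67/12, sense +
mesh 3 [37T→92T]: running ratio 2479/1104, sense −
mesh 4 [31T→31T]: running ratio 2479/1104, sense +
ω_out/ω_in = 2479/1104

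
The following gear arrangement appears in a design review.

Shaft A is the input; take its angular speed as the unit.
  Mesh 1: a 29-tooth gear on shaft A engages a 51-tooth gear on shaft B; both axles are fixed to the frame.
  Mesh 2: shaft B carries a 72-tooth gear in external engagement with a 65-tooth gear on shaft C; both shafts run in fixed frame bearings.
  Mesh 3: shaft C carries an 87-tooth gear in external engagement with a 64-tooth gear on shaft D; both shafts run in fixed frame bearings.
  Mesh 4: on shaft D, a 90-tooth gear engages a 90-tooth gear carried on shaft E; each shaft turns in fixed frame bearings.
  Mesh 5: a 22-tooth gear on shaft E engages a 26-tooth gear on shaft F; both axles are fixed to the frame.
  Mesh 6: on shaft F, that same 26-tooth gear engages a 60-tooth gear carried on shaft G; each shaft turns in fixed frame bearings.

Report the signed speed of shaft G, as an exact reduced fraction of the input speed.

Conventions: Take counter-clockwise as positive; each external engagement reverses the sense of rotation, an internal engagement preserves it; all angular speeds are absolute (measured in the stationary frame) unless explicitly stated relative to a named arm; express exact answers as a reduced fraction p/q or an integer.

6-mesh fixed-axis compound train (all bearings frame-fixed)
mesh 1 [29T→51T]: |ω|/ω_in = 1×29/51 = 29/51, sense flips to −
mesh 2 [72T→65T]: |ω|/ω_in = (29/51)×72/65 = 696/1105, sense flips to +
mesh 3 [87T→64T]: |ω|/ω_in = (696/1105)×87/64 = 7569/8840, sense flips to −
mesh 4 [90T→90T]: |ω|/ω_in = (7569/8840)×90/90 = 7569/8840, sense flips to +
mesh 5 [22T→26T]: |ω|/ω_in = (7569/8840)×22/26 = 83259/114920, sense flips to −
mesh 6 [26T→60T]: |ω|/ω_in = (83259/114920)×26/60 = 27753/88400, sense flips to +
signed output speed (× input speed) = 27753/88400

27753/88400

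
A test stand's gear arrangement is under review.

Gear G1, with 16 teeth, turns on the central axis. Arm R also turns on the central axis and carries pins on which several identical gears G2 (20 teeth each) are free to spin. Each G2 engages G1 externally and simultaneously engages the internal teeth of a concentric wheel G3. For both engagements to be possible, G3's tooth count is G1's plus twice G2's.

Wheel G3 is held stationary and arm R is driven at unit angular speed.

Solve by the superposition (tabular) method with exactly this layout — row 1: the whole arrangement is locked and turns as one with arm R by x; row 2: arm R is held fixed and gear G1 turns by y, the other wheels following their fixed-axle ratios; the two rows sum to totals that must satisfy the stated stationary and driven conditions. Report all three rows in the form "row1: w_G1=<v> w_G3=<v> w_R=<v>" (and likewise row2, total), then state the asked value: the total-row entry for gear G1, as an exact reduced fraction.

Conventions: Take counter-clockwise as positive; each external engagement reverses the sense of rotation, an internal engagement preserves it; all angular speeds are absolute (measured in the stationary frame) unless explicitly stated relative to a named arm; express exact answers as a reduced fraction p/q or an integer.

planetary set (16T centre, 20T on arm, 56T internal) — Willis relation
row 1 — lock + rotate with arm: ω_sun = ω_ring = ω_arm = x
superposition row 2 [arm held]: sun y, ring −(16/56)·y, arm 0
boundary: total ω_ring = x − (16/56)·y = 0 and total ω_arm = x = 1  ⇒  y = 7/2, x = 1
row 2 ring = −(16/56)·7/2 = -1
totals (row 1 + row 2): sun 1 + 7/2 = 9/2, ring 1 + (-1) = 0, arm 1 + 0 = 1
asked cell (total, sun) = 9/2

row1: w_G1=1 w_G3=1 w_R=1
row2: w_G1=7/2 w_G3=-1 w_R=0
total: w_G1=9/2 w_G3=0 w_R=1
asked value: 9/2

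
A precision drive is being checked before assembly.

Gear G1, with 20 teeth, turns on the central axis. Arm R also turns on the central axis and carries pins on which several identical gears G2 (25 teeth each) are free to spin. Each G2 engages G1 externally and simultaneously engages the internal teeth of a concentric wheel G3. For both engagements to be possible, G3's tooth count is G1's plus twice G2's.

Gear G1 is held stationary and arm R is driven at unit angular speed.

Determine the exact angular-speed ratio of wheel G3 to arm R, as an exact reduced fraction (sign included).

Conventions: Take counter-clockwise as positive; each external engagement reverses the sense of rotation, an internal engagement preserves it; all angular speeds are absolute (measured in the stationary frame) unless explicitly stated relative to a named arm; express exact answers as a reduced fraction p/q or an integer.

9/7

topology: planetary set — G1 20T / G2 25T / G3 70T, arm = carrier (Willis)
ring teeth: 20 + 2·25 = 70
20(ω_sun−ω_arm) = −70(ω_ring−ω_arm),  ω_sun = 0, ω_arm = 1
ω_ring = 1 − (20/70)(0−1) = 9/7
ω_out/ω_in = 9/7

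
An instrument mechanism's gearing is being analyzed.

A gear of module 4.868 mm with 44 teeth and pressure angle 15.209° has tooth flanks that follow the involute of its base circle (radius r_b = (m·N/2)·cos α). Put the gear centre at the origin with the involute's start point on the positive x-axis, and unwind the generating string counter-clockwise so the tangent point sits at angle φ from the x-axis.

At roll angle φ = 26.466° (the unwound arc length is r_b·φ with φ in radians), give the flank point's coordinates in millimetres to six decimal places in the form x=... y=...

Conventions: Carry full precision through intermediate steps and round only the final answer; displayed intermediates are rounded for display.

class = single-mesh tooth geometry [base-circle involute, m = 4.868, 44T]
pitch radius r_p = m·N/2 = 4.868·44/2 = 107.096000
base radius r_b = r_p·cos α = 107.096000·cos 15.209° = 103.344995
roll angle φ = 26.466° = 0.46191884 rad
x = r_b·(cos φ + φ·sin φ) = 113.789124
y = r_b·(sin φ − φ·cos φ) = 3.323306

x=113.789124 y=3.323306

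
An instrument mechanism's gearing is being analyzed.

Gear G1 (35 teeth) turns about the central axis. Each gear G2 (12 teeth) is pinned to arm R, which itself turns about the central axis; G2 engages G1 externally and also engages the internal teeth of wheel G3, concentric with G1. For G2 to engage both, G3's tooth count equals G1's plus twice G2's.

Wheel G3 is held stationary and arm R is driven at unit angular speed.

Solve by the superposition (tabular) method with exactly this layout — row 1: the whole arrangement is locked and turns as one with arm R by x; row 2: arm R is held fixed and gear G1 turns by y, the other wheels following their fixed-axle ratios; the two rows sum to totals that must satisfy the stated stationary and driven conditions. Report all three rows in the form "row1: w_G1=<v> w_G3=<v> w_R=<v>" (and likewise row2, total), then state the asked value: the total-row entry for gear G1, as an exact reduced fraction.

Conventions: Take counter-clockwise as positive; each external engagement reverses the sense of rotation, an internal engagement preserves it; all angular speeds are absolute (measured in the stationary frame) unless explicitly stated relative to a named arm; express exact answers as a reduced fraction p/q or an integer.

row1: w_G1=1 w_G3=1 w_R=1
row2: w_G1=59/35 w_G3=-1 w_R=0
total: w_G1=94/35 w_G3=0 w_R=1
asked value: 94/35

planetary set (35T centre, 12T on arm, 59T internal) — Willis relation
row 1 (train locked, turned with arm): all members turn x
superposition row 2 [arm held]: sun y, ring −(35/59)·y, arm 0
boundary: total ω_ring = x − (35/59)·y = 0 and total ω_arm = x = 1  ⇒  y = 59/35, x = 1
row 2 ring = −(35/59)·59/35 = -1
totals (row 1 + row 2): sun 1 + 59/35 = 94/35, ring 1 + (-1) = 0, arm 1 + 0 = 1
asked cell (total, sun) = 94/35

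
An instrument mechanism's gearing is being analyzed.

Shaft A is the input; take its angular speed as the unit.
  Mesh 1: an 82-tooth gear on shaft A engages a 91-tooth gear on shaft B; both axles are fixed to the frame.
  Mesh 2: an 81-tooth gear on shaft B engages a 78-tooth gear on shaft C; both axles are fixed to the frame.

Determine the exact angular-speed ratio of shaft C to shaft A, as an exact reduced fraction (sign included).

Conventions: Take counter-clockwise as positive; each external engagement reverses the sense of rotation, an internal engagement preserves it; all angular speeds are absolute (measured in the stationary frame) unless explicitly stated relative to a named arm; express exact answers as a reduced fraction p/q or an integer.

class = fixed-axis compound train [2 meshes; 2 ratios multiply, 2 sense flips]
mesh 1 [82T→91T]: running ratio 82/91, sense −
mesh 2 [81T→78T]: running ratio 1107/1183, sense +
ω_out/ω_in = 1107/1183

1107/1183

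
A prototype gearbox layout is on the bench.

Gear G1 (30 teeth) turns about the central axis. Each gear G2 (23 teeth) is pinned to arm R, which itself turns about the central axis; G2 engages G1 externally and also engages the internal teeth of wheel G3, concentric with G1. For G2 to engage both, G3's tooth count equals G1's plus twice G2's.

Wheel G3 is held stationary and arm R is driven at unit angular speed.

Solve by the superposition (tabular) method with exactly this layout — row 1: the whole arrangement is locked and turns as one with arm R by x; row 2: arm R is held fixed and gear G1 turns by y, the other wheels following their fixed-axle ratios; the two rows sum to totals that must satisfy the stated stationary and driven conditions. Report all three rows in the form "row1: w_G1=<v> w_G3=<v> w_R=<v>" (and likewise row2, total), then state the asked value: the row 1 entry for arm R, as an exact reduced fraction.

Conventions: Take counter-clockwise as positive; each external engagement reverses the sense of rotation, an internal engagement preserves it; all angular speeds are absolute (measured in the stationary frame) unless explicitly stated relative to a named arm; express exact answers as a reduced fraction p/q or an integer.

row1: w_G1=1 w_G3=1 w_R=1
row2: w_G1=38/15 w_G3=-1 w_R=0
total: w_G1=53/15 w_G3=0 w_R=1
asked value: 1

class = planetary set [G3 = 30+2·23 = 76; Willis about the carrier]
row 1: whole set turns with the arm by x
row 2: sun turns y, ring = −(30/76)·y, arm 0
boundary: total ω_ring = x − (30/76)·y = 0 and total ω_arm = x = 1  ⇒  y = 38/15, x = 1
row 2 ring = −(30/76)·38/15 = -1
totals (row 1 + row 2): sun 1 + 38/15 = 53/15, ring 1 + (-1) = 0, arm 1 + 0 = 1
asked cell (row1, arm) = 1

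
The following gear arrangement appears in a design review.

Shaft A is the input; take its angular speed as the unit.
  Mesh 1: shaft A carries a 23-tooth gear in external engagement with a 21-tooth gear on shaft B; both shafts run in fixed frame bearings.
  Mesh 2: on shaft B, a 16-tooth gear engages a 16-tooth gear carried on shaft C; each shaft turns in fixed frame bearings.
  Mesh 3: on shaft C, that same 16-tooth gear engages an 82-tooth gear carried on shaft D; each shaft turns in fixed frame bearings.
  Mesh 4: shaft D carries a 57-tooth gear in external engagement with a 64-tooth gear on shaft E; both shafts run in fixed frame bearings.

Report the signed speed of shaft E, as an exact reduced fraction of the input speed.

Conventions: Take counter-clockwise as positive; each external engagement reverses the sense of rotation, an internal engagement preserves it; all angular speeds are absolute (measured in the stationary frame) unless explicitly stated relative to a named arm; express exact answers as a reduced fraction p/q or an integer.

4-mesh fixed-axis compound train (all bearings frame-fixed)
mesh 1 [23T→21T]: |ω|/ω_in = 1×23/21 = 23/21, sense flips to −
mesh 2 [16T→16T]: |ω|/ω_in = (23/21)×16/16 = 23/21, sense flips to +
mesh 3 [16T→82T]: |ω|/ω_in = (23/21)×16/82 = 184/861, sense flips to −
mesh 4 [57T→64T]: |ω|/ω_in = (184/861)×57/64 = 437/2296, sense flips to +
signed output speed (× input speed) = 437/2296

437/2296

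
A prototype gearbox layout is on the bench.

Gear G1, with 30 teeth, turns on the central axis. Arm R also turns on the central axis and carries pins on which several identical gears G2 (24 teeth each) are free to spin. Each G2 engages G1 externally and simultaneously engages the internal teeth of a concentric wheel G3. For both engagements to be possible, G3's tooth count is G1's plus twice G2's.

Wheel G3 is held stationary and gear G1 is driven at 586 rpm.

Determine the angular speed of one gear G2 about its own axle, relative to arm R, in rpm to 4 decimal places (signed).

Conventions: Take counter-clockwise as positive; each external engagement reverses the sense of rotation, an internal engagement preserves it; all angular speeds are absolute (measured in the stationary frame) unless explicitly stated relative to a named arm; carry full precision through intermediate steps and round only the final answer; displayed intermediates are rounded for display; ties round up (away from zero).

-529.0278 rpm

class = planetary set [G3 = 30+2·24 = 78; Willis about the carrier]
normalise by the input: solve with ω_sun = 1, then scale by 586 rpm
ring teeth: 30 + 2·24 = 78
30(ω_sun−ω_arm) = −78(ω_ring−ω_arm),  ω_ring = 0, ω_sun = 1
30(1−ω_arm) = −78(0−ω_arm)  ⇒  108·ω_arm = 30  ⇒  ω_arm = 5/18
sun–planet mesh: 30·(1−5/18) = −24·(ω_p−ω_arm)  ⇒  ω_p−ω_arm = -65/72
scale: ω_p−ω_arm = -65/72 × 586 rpm = -529.0278 rpm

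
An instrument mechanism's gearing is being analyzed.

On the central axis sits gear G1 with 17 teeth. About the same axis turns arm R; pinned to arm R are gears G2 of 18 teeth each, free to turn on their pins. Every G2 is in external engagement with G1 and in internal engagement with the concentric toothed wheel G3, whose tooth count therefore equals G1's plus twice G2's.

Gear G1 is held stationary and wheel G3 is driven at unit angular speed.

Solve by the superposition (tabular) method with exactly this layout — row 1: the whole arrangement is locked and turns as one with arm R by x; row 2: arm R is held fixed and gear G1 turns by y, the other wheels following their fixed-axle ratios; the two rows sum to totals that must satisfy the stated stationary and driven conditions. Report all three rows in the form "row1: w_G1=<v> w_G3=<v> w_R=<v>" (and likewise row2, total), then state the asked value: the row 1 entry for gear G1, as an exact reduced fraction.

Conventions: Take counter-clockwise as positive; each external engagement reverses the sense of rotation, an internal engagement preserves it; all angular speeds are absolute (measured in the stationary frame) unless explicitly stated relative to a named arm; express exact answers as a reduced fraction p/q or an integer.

planetary set (17T centre, 18T on arm, 53T internal) — Willis relation
row 1 — lock + rotate with arm: ω_sun = ω_ring = ω_arm = x
row 2 (arm held, sun turns y): ω_ring = −(17/53)·y, ω_arm = 0
boundary: total ω_sun = x + y = 0 and total ω_ring = x − (17/53)·y = 1  ⇒  y = -53/70, x = 53/70
row 2 ring = −(17/53)·(-53/70) = 17/70
totals (row 1 + row 2): sun 53/70 + (-53/70) = 0, ring 53/70 + 17/70 = 1, arm 53/70 + 0 = 53/70
asked cell (row1, sun) = 53/70

row1: w_G1=53/70 w_G3=53/70 w_R=53/70
row2: w_G1=-53/70 w_G3=17/70 w_R=0
total: w_G1=0 w_G3=1 w_R=53/70
asked value: 53/70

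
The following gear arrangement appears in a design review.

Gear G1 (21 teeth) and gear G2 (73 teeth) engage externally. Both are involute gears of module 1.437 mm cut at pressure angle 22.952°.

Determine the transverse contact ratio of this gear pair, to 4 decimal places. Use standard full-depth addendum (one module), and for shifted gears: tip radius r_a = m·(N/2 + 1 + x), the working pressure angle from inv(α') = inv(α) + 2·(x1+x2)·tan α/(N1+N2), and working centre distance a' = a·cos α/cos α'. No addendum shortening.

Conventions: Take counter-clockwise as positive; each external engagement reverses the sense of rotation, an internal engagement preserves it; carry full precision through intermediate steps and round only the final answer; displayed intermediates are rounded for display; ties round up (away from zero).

1.5656

recognized (one external pair, fixed centres): single-mesh tooth geometry, m = 1.437, N1 = 21, N2 = 73
base radii: r_b1 = 13.893972, r_b2 = 48.298092
tip radii: r_a1 = 16.525500, r_a2 = 53.887500
no profile shift: α' = α, a' = a
action lengths: √(r_a1²−r_b1²) = 8.947050, √(r_a2²−r_b2²) = 23.898891
base pitch p_b = π·m·cos α = 4.157067
CR = (8.947050 + 23.898891 − 67.539000·sin 22.95200°)/4.157067 = 1.565634
contact ratio ≈ 1.5656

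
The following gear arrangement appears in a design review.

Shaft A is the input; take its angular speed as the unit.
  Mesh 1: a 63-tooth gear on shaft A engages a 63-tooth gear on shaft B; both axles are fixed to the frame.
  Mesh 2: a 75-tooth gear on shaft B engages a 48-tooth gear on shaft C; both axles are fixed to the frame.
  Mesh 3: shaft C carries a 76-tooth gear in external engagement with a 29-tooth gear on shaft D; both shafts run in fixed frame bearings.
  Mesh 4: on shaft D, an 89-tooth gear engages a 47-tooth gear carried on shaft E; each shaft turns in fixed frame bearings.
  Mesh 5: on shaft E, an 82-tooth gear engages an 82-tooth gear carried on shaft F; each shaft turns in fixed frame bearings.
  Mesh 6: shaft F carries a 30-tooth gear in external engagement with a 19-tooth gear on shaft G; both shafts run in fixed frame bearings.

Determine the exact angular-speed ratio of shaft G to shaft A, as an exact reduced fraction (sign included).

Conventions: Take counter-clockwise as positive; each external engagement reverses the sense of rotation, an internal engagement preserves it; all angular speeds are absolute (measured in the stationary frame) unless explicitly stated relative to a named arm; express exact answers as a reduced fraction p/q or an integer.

33375/2726

class = fixed-axis compound train [6 meshes; 6 ratios multiply, 6 sense flips]
mesh 1 [63T→63T]: running ratio 1, sense −
mesh 2 [75T→48T]: running ratio 25/16, sense +
mesh 3 [76T→29T]: running ratio 475/116, sense −
mesh 4 [89T→47T]: running ratio 42275/5452, sense +
mesh 5 [82T→82T]: running ratio 42275/5452, sense −
mesh 6 [30T→19T]: running ratio 33375/2726, sense +
ω_out/ω_in = 33375/2726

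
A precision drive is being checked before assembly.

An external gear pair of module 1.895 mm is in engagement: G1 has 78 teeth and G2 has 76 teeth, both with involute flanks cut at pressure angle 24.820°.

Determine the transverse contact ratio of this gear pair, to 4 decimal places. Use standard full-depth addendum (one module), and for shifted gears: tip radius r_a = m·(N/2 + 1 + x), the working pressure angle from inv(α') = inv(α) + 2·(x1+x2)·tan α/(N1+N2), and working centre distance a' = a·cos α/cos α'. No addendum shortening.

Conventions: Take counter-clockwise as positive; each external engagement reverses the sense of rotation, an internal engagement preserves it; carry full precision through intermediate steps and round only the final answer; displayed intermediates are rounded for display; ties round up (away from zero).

single-mesh involute tooth geometry (78T engaging 76T at module 1.895)
base radii: r_b1 = 67.078470, r_b2 = 65.358509
tip radii: r_a1 = 75.800000, r_a2 = 73.905000
no profile shift: α' = α, a' = a
action lengths: √(r_a1²−r_b1²) = 35.300410, √(r_a2²−r_b2²) = 34.499483
base pitch p_b = π·m·cos α = 5.403416
CR = (35.300410 + 34.499483 − 145.915000·sin 24.82000°)/5.403416 = 1.582205
contact ratio ≈ 1.5822

1.5822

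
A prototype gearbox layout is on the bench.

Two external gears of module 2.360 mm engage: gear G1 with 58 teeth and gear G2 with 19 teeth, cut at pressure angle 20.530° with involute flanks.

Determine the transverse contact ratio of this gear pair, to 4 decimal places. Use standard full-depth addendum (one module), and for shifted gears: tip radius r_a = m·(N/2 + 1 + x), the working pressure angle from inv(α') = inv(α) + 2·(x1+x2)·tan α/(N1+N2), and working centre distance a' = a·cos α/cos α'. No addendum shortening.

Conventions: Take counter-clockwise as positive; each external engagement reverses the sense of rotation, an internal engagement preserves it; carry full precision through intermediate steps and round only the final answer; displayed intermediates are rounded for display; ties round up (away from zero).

1.6382

topology: single-mesh involute geometry — m = 2.360, 58T/19T pair
base radii: r_b1 = 64.093286, r_b2 = 20.996076
tip radii: r_a1 = 70.800000, r_a2 = 24.780000
no profile shift: α' = α, a' = a
action lengths: √(r_a1²−r_b1²) = 30.078076, √(r_a2²−r_b2²) = 13.161048
base pitch p_b = π·m·cos α = 6.943276
CR = (30.078076 + 13.161048 − 90.860000·sin 20.53000°)/6.943276 = 1.638236
contact ratio ≈ 1.6382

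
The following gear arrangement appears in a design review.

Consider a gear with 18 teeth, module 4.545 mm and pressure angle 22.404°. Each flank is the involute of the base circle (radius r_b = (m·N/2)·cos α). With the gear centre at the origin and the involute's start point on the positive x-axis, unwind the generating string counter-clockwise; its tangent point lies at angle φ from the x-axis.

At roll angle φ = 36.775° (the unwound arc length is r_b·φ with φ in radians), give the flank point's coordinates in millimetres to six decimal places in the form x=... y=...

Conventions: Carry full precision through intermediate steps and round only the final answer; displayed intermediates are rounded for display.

single-mesh involute tooth geometry (18T wheel at module 4.545)
pitch radius r_p = m·N/2 = 4.545·18/2 = 40.905000
base radius r_b = r_p·cos α = 40.905000·cos 22.404° = 37.817467
roll angle φ = 36.775° = 0.64184483 rad
x = r_b·(cos φ + φ·sin φ) = 44.823099
y = r_b·(sin φ − φ·cos φ) = 3.197889

x=44.823099 y=3.197889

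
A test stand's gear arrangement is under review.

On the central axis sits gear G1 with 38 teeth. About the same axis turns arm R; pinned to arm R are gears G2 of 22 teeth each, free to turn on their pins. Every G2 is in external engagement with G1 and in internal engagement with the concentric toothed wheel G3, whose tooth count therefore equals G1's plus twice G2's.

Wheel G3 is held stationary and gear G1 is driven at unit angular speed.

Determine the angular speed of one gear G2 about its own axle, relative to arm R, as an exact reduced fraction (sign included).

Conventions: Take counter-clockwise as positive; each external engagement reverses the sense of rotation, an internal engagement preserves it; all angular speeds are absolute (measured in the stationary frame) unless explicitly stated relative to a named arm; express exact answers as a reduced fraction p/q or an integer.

planetary set (38T centre, 22T on arm, 82T internal) — Willis relation
ring teeth: 38 + 2·22 = 82
38(ω_sun−ω_arm) = −82(ω_ring−ω_arm),  ω_ring = 0, ω_sun = 1
38(1−ω_arm) = −82(0−ω_arm)  ⇒  120·ω_arm = 38  ⇒  ω_arm = 19/60
sun–planet mesh: 38·(1−19/60) = −22·(ω_p−ω_arm)  ⇒  ω_p−ω_arm = -779/660
exact speed ratio = -779/660

-779/660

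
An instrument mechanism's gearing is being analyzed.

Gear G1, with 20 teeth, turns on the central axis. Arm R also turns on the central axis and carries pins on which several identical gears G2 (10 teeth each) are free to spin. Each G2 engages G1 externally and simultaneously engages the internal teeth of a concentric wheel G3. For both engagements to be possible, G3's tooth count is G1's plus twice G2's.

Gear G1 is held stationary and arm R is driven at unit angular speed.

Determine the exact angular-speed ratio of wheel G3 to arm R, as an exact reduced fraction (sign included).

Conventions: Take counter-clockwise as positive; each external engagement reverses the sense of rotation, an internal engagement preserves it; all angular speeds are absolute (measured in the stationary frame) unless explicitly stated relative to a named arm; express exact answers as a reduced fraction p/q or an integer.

3/2

recognized (axles ride arm R): planetary set, 20/10/40 teeth
ring teeth: 20 + 2·10 = 40
20(ω_sun−ω_arm) = −40(ω_ring−ω_arm),  ω_sun = 0, ω_arm = 1
ω_ring = 1 − (20/40)(0−1) = 3/2
ω_out/ω_in = 3/2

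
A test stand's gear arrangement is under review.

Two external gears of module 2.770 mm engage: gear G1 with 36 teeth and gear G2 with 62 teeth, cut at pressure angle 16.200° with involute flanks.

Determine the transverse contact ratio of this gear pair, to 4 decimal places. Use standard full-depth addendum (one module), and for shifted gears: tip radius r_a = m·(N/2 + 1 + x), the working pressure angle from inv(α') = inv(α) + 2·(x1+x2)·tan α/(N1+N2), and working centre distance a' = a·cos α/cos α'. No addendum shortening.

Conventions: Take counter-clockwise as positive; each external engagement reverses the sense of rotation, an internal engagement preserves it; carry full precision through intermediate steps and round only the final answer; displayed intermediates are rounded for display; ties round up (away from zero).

1.9743

recognized (one external pair, fixed centres): single-mesh tooth geometry, m = 2.770, N1 = 36, N2 = 62
base radii: r_b1 = 47.880243, r_b2 = 82.460419
tip radii: r_a1 = 52.630000, r_a2 = 88.640000
no profile shift: α' = α, a' = a
action lengths: √(r_a1²−r_b1²) = 21.849467, √(r_a2²−r_b2²) = 32.516595
base pitch p_b = π·m·cos α = 8.356679
CR = (21.849467 + 32.516595 − 135.730000·sin 16.20000°)/8.356679 = 1.974301
contact ratio ≈ 1.9743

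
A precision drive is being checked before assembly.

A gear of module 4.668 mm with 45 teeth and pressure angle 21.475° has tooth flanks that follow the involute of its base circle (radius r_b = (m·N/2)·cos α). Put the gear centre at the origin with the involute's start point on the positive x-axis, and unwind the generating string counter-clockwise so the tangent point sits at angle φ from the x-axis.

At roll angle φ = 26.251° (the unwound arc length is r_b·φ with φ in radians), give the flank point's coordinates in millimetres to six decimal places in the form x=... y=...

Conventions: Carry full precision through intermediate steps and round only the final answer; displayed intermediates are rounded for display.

class = single-mesh tooth geometry [base-circle involute, m = 4.668, 45T]
pitch radius r_p = m·N/2 = 4.668·45/2 = 105.030000
base radius r_b = r_p·cos α = 105.030000·cos 21.475° = 97.738544
roll angle φ = 26.251° = 0.45816638 rad
x = r_b·(cos φ + φ·sin φ) = 107.464898
y = r_b·(sin φ − φ·cos φ) = 3.068105

x=107.464898 y=3.068105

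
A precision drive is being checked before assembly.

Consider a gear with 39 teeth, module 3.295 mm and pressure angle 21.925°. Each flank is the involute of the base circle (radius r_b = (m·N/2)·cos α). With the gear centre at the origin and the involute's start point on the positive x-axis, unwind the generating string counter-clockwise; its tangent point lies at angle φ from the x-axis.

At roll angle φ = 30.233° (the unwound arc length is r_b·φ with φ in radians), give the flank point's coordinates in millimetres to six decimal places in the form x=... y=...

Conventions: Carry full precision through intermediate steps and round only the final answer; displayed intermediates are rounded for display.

topology: single-mesh involute geometry — m = 3.295, N = 39
pitch radius r_p = m·N/2 = 3.295·39/2 = 64.252500
base radius r_b = r_p·cos α = 64.252500·cos 21.925° = 59.605336
roll angle φ = 30.233° = 0.52766539 rad
x = r_b·(cos φ + φ·sin φ) = 67.334586
y = r_b·(sin φ − φ·cos φ) = 2.838567

x=67.334586 y=2.838567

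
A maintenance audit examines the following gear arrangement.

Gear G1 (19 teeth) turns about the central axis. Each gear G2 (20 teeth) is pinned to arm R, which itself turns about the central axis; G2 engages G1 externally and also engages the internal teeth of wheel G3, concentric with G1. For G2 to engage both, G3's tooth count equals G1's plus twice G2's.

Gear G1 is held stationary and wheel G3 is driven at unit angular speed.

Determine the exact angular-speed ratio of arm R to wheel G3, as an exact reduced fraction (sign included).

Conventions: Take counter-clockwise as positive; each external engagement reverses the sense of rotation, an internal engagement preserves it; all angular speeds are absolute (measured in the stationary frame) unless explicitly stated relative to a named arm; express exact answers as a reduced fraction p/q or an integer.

class = planetary set [G3 = 19+2·20 = 59; Willis about the carrier]
ring teeth: 19 + 2·20 = 59
19(ω_sun−ω_arm) = −59(ω_ring−ω_arm),  ω_sun = 0, ω_ring = 1
19(0−ω_arm) = −59(1−ω_arm)  ⇒  78·ω_arm = 59  ⇒  ω_arm = 59/78
ω_out/ω_in = 59/78

59/78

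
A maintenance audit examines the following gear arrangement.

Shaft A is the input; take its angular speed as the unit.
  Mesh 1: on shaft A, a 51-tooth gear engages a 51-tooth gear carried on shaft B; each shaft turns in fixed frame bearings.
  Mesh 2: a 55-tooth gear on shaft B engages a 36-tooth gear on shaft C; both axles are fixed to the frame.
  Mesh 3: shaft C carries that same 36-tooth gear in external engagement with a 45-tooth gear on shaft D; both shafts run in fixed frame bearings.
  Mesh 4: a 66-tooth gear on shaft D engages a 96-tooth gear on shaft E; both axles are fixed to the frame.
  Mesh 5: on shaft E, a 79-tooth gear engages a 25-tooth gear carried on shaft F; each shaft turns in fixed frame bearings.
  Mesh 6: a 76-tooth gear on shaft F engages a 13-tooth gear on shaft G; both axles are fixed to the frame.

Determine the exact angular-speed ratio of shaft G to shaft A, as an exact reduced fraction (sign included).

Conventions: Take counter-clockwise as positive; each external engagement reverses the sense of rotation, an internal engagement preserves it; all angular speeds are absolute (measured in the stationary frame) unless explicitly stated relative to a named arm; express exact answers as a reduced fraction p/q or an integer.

181621/11700

class = fixed-axis compound train [6 meshes; 6 ratios multiply, 6 sense flips]
mesh 1 [51T→51T]: running ratio 1, sense −
mesh 2 [55T→36T]: running ratio 55/36, sense +
mesh 3 [36T→45T]: running ratio 11/9, sense −
mesh 4 [66T→96T]: running ratio 121/144, sense +
mesh 5 [79T→25T]: running ratio 9559/3600, sense −
mesh 6 [76T→13T]: running ratio 181621/11700, sense +
ω_out/ω_in = 181621/11700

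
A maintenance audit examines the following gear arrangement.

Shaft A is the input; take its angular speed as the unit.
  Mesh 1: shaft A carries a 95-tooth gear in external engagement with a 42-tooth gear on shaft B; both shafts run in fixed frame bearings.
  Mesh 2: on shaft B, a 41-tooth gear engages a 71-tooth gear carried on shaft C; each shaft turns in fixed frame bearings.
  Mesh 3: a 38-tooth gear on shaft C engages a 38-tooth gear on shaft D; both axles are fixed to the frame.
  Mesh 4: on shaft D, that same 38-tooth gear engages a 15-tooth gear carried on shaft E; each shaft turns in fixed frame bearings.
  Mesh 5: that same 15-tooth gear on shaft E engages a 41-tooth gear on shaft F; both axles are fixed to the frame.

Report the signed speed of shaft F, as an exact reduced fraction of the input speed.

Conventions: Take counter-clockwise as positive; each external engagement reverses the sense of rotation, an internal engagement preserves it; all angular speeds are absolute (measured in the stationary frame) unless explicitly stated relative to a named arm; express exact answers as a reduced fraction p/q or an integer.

5-mesh fixed-axis compound train (all bearings frame-fixed)
mesh 1 [95T→42T]: |ω|/ω_in = 1×95/42 = 95/42, sense flips to −
mesh 2 [41T→71T]: |ω|/ω_in = (95/42)×41/71 = 3895/2982, sense flips to +
mesh 3 [38T→38T]: |ω|/ω_in = (3895/2982)×38/38 = 3895/2982, sense flips to −
mesh 4 [38T→15T]: |ω|/ω_in = (3895/2982)×38/15 = 14801/4473, sense flips to +
mesh 5 [15T→41T]: |ω|/ω_in = (14801/4473)×15/41 = 1805/1491, sense flips to −
signed output speed (× input speed) = -1805/1491

-1805/1491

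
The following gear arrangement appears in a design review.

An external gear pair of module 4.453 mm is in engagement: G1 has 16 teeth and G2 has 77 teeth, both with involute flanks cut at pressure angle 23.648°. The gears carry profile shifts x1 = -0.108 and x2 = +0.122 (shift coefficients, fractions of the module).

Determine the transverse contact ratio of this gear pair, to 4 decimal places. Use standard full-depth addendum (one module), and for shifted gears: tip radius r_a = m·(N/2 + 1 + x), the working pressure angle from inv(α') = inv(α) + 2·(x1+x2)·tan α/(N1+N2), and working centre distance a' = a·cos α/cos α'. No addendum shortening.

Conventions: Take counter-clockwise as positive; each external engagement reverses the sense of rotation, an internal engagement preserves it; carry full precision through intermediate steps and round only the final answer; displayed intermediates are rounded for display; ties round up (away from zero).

1.5320

single-mesh involute tooth geometry (16T engaging 77T at module 4.453)
base radii: r_b1 = 32.632546, r_b2 = 157.044129
tip radii: r_a1 = 39.596076, r_a2 = 176.436766
inv(α') = inv(23.648°) + 2·(-0.108+0.122)·tan α/(16+77) = 0.02528366  ⇒  α' = 23.68732°
a' = a·cos α / cos α' = 207.0645·cos 23.648°/cos 23.68732° = 207.126793
action lengths: √(r_a1²−r_b1²) = 22.426907, √(r_a2²−r_b2²) = 80.418119
base pitch p_b = π·m·cos α = 12.814771
CR = (22.426907 + 80.418119 − 207.126793·sin 23.68732°)/12.814771 = 1.532048
contact ratio ≈ 1.5320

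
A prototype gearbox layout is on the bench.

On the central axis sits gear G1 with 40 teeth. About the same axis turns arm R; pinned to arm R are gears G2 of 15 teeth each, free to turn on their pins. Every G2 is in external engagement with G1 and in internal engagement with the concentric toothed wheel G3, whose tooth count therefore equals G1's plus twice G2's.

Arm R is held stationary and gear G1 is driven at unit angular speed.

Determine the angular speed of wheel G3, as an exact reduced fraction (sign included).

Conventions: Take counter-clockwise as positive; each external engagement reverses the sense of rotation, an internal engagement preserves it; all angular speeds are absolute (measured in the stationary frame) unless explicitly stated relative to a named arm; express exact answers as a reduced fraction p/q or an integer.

planetary set (40T centre, 15T on arm, 70T internal) — Willis relation
ring teeth: 40 + 2·15 = 70
40(ω_sun−ω_arm) = −70(ω_ring−ω_arm),  ω_arm = 0, ω_sun = 1
ω_ring = 0 − (40/70)(1−0) = -4/7
exact speed ratio = -4/7

-4/7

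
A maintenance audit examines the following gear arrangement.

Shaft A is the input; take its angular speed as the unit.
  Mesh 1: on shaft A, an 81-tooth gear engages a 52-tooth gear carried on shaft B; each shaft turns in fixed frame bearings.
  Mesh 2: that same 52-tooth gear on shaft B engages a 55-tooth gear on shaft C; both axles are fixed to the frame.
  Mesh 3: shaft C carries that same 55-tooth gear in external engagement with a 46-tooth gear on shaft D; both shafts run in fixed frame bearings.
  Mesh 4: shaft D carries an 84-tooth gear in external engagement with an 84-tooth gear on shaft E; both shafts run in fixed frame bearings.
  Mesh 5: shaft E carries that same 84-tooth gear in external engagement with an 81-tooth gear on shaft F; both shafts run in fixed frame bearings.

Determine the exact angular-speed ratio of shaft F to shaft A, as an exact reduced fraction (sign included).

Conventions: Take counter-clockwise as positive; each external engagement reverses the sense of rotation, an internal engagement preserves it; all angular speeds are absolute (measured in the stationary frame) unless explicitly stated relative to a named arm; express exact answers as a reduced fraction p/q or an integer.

class = fixed-axis compound train [5 meshes; 5 ratios multiply, 5 sense flips]
mesh 1 [81T→52T]: running ratio 81/52, sense −
mesh 2 [52T→55T]: running ratio 81/55, sense +
mesh 3 [55T→46T]: running ratio 81/46, sense −
mesh 4 [84T→84T]: running ratio 81/46, sense +
mesh 5 [84T→81T]: running ratio 42/23, sense −
ω_out/ω_in = -42/23

-42/23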